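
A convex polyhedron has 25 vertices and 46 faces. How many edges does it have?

69

Here V − E + F = 2.
E = V + F − (2) = 25 + 46 − (2) = 69.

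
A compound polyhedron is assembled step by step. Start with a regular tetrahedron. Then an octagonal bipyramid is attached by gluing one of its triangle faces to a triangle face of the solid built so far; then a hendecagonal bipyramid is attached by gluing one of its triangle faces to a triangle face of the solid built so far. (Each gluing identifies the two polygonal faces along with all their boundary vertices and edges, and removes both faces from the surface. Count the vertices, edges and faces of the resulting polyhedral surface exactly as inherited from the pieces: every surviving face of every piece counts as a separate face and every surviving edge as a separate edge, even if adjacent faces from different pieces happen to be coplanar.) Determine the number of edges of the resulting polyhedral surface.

A regular tetrahedron: V=4, E=6, F=4.
Attach an octagonal bipyramid (V=10, E=24, F=16) along a 3-gon: merge 3 vertices and 3 edges, delete both glued faces → V=11, E=27, F=18.
Attach a hendecagonal bipyramid (V=13, E=33, F=22) along a 3-gon: merge 3 vertices and 3 edges, delete both glued faces → V=21, E=57, F=38.
Check: V − E + F = 21 − 57 + 38 = 2.

57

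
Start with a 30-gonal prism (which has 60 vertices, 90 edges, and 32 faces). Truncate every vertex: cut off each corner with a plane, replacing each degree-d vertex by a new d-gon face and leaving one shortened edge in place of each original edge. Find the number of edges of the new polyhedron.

270

Truncation replaces each original edge-end by a new vertex, so V′ = 2E = 180.
Each original edge survives, and each old vertex of degree d contributes d new edges; summing degrees gives Σd = 2E, so E′ = E + 2E = 3E = 270.
Each original face survives and each original vertex becomes one new face: F′ = F + V = 92.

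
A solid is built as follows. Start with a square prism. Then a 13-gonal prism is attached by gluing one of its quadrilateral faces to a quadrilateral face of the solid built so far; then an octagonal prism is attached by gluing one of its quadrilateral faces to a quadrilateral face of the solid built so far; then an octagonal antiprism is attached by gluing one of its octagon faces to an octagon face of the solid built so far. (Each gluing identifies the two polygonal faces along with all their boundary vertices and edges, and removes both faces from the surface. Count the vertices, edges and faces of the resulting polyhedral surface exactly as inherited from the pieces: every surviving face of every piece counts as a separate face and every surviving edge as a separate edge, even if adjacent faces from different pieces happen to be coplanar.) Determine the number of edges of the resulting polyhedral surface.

91

A square prism: V=8, E=12, F=6.
Attach a 13-gonal prism (V=26, E=39, F=15) along a 4-gon: merge 4 vertices and 4 edges, delete both glued faces → V=30, E=47, F=19.
Attach an octagonal prism (V=16, E=24, F=10) along a 4-gon: merge 4 vertices and 4 edges, delete both glued faces → V=42, E=67, F=27.
Attach an octagonal antiprism (V=16, E=32, F=18) along an 8-gon: merge 8 vertices and 8 edges, delete both glued faces → V=50, E=91, F=43.
Check: V − E + F = 50 − 91 + 43 = 2.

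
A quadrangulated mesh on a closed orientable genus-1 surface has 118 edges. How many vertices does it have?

59

χ = 2 − 2·1 = 0, and every face is a square so 4F = 2E.
F = 2E/4 = 59. Then V = 0 + E − F = 0 + 118 − 59 = 59.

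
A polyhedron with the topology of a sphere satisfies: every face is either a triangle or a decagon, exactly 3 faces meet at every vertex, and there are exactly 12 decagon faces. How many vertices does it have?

Let x be the number of triangles; then F = 12 + x.
Edge–face incidences: 2E = 10·12 + 3·x = 120 + 3x.
Every vertex has degree 3, so 3V = 2E.
Euler: V − E + F = 2 ⇒ (2E)/3 − E + (12 + x) = 2.
Multiply by 6: 2·(2E) − 3·(2E) + 6·(12 + x) = 12, i.e. 72 + 6x − (120 + 3x) = 12.
Collecting terms: 3x − 48 = 12, so 3x = 60, so x = 20.
Then 2E = 120 + 3·20 = 180, so E = 90, V = 2E/3 = 60, F = 12 + 20 = 32.

60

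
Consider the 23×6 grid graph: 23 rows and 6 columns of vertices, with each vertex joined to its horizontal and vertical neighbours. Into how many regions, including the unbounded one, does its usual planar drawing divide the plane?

111

The grid has V = 23·6 = 138 vertices and E = 23·5 + 6·22 = 247 edges.
F = 2 − V + E = 2 − 138 + 247 = 111.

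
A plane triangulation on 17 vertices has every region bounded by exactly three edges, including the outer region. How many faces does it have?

In a plane triangulation 3F = 2E and V − E + F = 2, so F = 2V − 4 = 2·17 − 4 = 30.

30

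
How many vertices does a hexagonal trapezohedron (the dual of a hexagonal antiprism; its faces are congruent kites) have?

14

The n-trapezohedron (dual of the n-antiprism) has V = 2·6 + 2 = 14, E = 4·6 = 24, F = 2·6 = 12.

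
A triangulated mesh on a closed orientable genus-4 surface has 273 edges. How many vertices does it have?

85

χ = 2 − 2·4 = -6, and every face is a triangle so 3F = 2E.
F = 2E/3 = 182. Then V = -6 + E − F = -6 + 273 − 182 = 85.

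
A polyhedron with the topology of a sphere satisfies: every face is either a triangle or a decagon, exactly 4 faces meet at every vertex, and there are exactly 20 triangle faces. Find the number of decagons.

2

Let x be the number of decagons; then F = 20 + x.
Edge–face incidences: 2E = 3·20 + 10·x = 60 + 10x.
Every vertex has degree 4, so 4V = 2E.
Euler: V − E + F = 2 ⇒ (2E)/4 − E + (20 + x) = 2.
Multiply by 8: 2·(2E) − 4·(2E) + 8·(20 + x) = 16, i.e. 160 + 8x − 2·(60 + 10x) = 16.
Collecting terms: −12x + 40 = 16, so −12x = −24, so x = 2.
Then 2E = 60 + 10·2 = 80, so E = 40, V = 2E/4 = 20, F = 20 + 2 = 22.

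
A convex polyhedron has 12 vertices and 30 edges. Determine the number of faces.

Here V − E + F = 2.
F = 2 − V + E = 2 − 12 + 30 = 20.

20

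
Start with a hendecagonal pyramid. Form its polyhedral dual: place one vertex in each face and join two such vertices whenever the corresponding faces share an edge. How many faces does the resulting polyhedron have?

The base solid has V = 12, E = 22, F = 12.
The dual swaps V and F and preserves E: V′ = F = 12, E′ = E = 22, F′ = V = 12.

12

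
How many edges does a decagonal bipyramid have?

A bipyramid over an n-gon has 2n triangular faces and n + 2 vertices: V = 10 + 2 = 12, E = 3·10 = 30, F = 2·10 = 20.

30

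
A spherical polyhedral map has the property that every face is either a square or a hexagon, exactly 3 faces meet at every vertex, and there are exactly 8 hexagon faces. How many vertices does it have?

Let x be the number of squares; then F = 8 + x.
Edge–face incidences: 2E = 6·8 + 4·x = 48 + 4x.
Every vertex has degree 3, so 3V = 2E.
Euler: V − E + F = 2 ⇒ (2E)/3 − E + (8 + x) = 2.
Multiply by 6: 2·(2E) − 3·(2E) + 6·(8 + x) = 12, i.e. 48 + 6x − (48 + 4x) = 12.
Collecting terms: 2x = 12, so x = 6.
Then 2E = 48 + 4·6 = 72, so E = 36, V = 2E/3 = 24, F = 8 + 6 = 14.

24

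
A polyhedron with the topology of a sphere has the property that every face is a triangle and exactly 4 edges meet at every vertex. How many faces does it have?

8

Each face has 3 edges and each edge borders two faces, so 2E = 3F.
Each vertex has degree 4, so 4V = 2E and hence V = 3F/4.
Euler: V − E + F = 2 ⇒ (3F/4) − (3F/2) + F = 2.
Multiply by 8: (6 − 12 + 8)F = 16, i.e. 2F = 16.
So F = 8, E = 3·8/2 = 12, V = 3·8/4 = 6.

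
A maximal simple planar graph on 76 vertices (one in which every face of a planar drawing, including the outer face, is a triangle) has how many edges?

222

In a plane triangulation 3F = 2E and V − E + F = 2, so E = 3V − 6 = 3·76 − 6 = 222.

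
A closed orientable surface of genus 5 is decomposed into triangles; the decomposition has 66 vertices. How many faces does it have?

148

χ = 2 − 2·5 = -8, and every face is a triangle so 3F = 2E.
V − E + F = -8 with E = 3F/2 gives 66 − (3/2 − 1)·F = -8, so F = 148 and E = 222.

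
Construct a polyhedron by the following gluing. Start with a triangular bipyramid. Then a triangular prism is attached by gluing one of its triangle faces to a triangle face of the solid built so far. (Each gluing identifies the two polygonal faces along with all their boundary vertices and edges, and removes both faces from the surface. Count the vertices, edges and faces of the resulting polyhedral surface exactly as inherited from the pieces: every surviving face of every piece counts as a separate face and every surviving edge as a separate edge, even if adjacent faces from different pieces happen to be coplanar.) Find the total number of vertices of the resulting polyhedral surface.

A triangular bipyramid: V=5, E=9, F=6.
Attach a triangular prism (V=6, E=9, F=5) along a 3-gon: merge 3 vertices and 3 edges, delete both glued faces → V=8, E=15, F=9.
Check: V − E + F = 8 − 15 + 9 = 2.

8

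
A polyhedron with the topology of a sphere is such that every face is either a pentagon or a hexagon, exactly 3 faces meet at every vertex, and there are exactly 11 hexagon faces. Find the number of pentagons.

12

Let x be the number of pentagons; then F = 11 + x.
Edge–face incidences: 2E = 6·11 + 5·x = 66 + 5x.
Every vertex has degree 3, so 3V = 2E.
Euler: V − E + F = 2 ⇒ (2E)/3 − E + (11 + x) = 2.
Multiply by 6: 2·(2E) − 3·(2E) + 6·(11 + x) = 12, i.e. 66 + 6x − (66 + 5x) = 12.
Collecting terms: x = 12.
Then 2E = 66 + 5·12 = 126, so E = 63, V = 2E/3 = 42, F = 11 + 12 = 23.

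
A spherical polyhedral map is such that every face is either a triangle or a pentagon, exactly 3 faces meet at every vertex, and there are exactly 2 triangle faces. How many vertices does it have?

Let x be the number of pentagons; then F = 2 + x.
Edge–face incidences: 2E = 3·2 + 5·x = 6 + 5x.
Every vertex has degree 3, so 3V = 2E.
Euler: V − E + F = 2 ⇒ (2E)/3 − E + (2 + x) = 2.
Multiply by 6: 2·(2E) − 3·(2E) + 6·(2 + x) = 12, i.e. 12 + 6x − (6 + 5x) = 12.
Collecting terms: x + 6 = 12, so x = 6.
Then 2E = 6 + 5·6 = 36, so E = 18, V = 2E/3 = 12, F = 2 + 6 = 8.

12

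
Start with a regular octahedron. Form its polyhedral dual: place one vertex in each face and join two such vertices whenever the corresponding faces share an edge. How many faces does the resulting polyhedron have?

6

The base solid has V = 6, E = 12, F = 8.
The dual swaps V and F and preserves E: V′ = F = 8, E′ = E = 12, F′ = V = 6.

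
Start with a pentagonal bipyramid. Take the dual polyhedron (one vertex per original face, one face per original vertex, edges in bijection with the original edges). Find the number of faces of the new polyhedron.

The base solid has V = 7, E = 15, F = 10.
The dual swaps V and F and preserves E: V′ = F = 10, E′ = E = 15, F′ = V = 7.

7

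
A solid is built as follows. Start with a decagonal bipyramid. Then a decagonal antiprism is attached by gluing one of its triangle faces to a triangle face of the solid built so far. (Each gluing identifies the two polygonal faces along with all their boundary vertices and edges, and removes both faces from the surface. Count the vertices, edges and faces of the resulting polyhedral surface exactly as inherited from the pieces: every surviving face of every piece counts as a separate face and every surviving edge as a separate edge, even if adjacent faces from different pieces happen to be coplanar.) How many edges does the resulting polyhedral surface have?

A decagonal bipyramid: V=12, E=30, F=20.
Attach a decagonal antiprism (V=20, E=40, F=22) along a 3-gon: merge 3 vertices and 3 edges, delete both glued faces → V=29, E=67, F=40.
Check: V − E + F = 29 − 67 + 40 = 2.

67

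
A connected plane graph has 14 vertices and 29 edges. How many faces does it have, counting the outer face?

Euler's formula for a connected plane graph: V − E + F = 2, so F = 2 − 14 + 29 = 17.

17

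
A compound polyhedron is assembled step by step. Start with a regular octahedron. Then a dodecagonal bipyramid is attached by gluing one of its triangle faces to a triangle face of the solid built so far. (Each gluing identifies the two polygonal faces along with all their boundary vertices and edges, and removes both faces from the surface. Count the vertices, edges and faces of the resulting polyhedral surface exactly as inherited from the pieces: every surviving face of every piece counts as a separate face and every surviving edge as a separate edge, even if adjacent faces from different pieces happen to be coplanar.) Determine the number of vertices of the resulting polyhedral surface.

17

A regular octahedron: V=6, E=12, F=8.
Attach a dodecagonal bipyramid (V=14, E=36, F=24) along a 3-gon: merge 3 vertices and 3 edges, delete both glued faces → V=17, E=45, F=30.
Check: V − E + F = 17 − 45 + 30 = 2.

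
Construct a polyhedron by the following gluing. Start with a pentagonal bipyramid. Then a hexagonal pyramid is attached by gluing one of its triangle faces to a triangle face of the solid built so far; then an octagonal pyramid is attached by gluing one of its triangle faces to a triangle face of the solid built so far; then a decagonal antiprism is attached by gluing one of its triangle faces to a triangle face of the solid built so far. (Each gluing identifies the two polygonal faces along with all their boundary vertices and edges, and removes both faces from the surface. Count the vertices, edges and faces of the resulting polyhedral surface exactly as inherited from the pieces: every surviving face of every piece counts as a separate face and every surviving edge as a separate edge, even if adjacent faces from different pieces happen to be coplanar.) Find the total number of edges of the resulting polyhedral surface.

A pentagonal bipyramid: V=7, E=15, F=10.
Attach a hexagonal pyramid (V=7, E=12, F=7) along a 3-gon: merge 3 vertices and 3 edges, delete both glued faces → V=11, E=24, F=15.
Attach an octagonal pyramid (V=9, E=16, F=9) along a 3-gon: merge 3 vertices and 3 edges, delete both glued faces → V=17, E=37, F=22.
Attach a decagonal antiprism (V=20, E=40, F=22) along a 3-gon: merge 3 vertices and 3 edges, delete both glued faces → V=34, E=74, F=42.
Check: V − E + F = 34 − 74 + 42 = 2.

74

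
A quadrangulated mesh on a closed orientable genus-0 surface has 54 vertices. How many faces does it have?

52

χ = 2 − 2·0 = 2, and every face is a square so 4F = 2E.
V − E + F = 2 with E = 4F/2 gives 54 − (4/2 − 1)·F = 2, so F = 52 and E = 104.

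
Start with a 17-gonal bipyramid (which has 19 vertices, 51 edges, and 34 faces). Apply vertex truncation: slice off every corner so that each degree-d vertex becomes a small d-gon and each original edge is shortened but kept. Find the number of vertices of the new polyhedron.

102

Truncation replaces each original edge-end by a new vertex, so V′ = 2E = 102.
Each original edge survives, and each old vertex of degree d contributes d new edges; summing degrees gives Σd = 2E, so E′ = E + 2E = 3E = 153.
Each original face survives and each original vertex becomes one new face: F′ = F + V = 53.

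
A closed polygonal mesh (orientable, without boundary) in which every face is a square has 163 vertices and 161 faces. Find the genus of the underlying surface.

0

Every face is a square, so 2E = 4·161 = 644, giving E = 322.
χ = V − E + F = 163 − 322 + 161 = 2.
For a closed orientable surface χ = 2 − 2g, so g = (2 − (2))/2 = 0.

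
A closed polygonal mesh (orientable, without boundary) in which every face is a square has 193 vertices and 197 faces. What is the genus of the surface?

3

Every face is a square, so 2E = 4·197 = 788, giving E = 394.
χ = V − E + F = 193 − 394 + 197 = -4.
For a closed orientable surface χ = 2 − 2g, so g = (2 − (-4))/2 = 3.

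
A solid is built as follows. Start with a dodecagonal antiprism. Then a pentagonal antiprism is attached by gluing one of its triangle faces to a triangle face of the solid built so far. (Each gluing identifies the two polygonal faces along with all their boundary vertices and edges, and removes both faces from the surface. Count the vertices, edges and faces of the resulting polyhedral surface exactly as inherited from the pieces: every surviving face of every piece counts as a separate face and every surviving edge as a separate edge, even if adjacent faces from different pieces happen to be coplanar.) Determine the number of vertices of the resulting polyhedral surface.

A dodecagonal antiprism: V=24, E=48, F=26.
Attach a pentagonal antiprism (V=10, E=20, F=12) along a 3-gon: merge 3 vertices and 3 edges, delete both glued faces → V=31, E=65, F=36.
Check: V − E + F = 31 − 65 + 36 = 2.

31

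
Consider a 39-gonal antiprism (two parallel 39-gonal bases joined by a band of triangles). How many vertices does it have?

An antiprism on an n-gon has two n-gon caps and 2n triangles: V = 2·39 = 78, E = 4·39 = 156, F = 2·39 + 2 = 80.
Check: V − E + F = 78 − 156 + 80 = 2.

78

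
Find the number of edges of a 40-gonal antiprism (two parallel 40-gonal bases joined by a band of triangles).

160

An antiprism on an n-gon has two n-gon caps and 2n triangles: V = 2·40 = 80, E = 4·40 = 160, F = 2·40 + 2 = 82.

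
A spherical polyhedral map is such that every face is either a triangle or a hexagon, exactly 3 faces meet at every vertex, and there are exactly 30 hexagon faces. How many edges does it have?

Let x be the number of triangles; then F = 30 + x.
Edge–face incidences: 2E = 6·30 + 3·x = 180 + 3x.
Every vertex has degree 3, so 3V = 2E.
Euler: V − E + F = 2 ⇒ (2E)/3 − E + (30 + x) = 2.
Multiply by 6: 2·(2E) − 3·(2E) + 6·(30 + x) = 12, i.e. 180 + 6x − (180 + 3x) = 12.
Collecting terms: 3x = 12, so x = 4.
Then 2E = 180 + 3·4 = 192, so E = 96, V = 2E/3 = 64, F = 30 + 4 = 34.

96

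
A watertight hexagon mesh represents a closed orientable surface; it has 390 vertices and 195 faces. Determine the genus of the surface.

1

Every face is a hexagon, so 2E = 6·195 = 1170, giving E = 585.
χ = V − E + F = 390 − 585 + 195 = 0.
For a closed orientable surface χ = 2 − 2g, so g = (2 − (0))/2 = 1.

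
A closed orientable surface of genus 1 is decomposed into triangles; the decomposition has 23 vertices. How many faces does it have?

46

χ = 2 − 2·1 = 0, and every face is a triangle so 3F = 2E.
V − E + F = 0 with E = 3F/2 gives 23 − (3/2 − 1)·F = 0, so F = 46 and E = 69.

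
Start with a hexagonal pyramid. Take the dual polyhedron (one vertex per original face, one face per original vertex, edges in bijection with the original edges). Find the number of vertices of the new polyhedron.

The base solid has V = 7, E = 12, F = 7.
The dual swaps V and F and preserves E: V′ = F = 7, E′ = E = 12, F′ = V = 7.

7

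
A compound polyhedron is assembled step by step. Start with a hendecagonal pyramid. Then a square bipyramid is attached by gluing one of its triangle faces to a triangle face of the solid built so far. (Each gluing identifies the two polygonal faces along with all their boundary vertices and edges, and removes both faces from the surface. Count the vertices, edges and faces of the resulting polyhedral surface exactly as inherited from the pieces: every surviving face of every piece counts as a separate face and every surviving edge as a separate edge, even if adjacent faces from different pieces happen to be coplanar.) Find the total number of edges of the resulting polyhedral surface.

A hendecagonal pyramid: V=12, E=22, F=12.
Attach a square bipyramid (V=6, E=12, F=8) along a 3-gon: merge 3 vertices and 3 edges, delete both glued faces → V=15, E=31, F=18.
Check: V − E + F = 15 − 31 + 18 = 2.

31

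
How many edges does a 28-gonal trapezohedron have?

112

The n-trapezohedron (dual of the n-antiprism) has V = 2·28 + 2 = 58, E = 4·28 = 112, F = 2·28 = 56.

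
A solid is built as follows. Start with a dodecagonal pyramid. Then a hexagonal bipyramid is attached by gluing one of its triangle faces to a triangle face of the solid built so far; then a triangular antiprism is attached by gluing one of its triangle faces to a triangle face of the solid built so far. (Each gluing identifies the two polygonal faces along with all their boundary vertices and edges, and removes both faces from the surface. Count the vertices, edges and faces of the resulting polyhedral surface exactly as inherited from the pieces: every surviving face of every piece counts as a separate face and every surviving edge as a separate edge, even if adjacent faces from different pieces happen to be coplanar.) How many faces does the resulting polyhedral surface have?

29

A dodecagonal pyramid: V=13, E=24, F=13.
Attach a hexagonal bipyramid (V=8, E=18, F=12) along a 3-gon: merge 3 vertices and 3 edges, delete both glued faces → V=18, E=39, F=23.
Attach a triangular antiprism (V=6, E=12, F=8) along a 3-gon: merge 3 vertices and 3 edges, delete both glued faces → V=21, E=48, F=29.
Check: V − E + F = 21 − 48 + 29 = 2.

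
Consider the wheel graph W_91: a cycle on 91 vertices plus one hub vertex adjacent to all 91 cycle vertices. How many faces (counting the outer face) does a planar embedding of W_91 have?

W_91 has V = 91 + 1 = 92 vertices and E = 2·91 = 182 edges.
By Euler's formula F = 2 − V + E = 2 − 92 + 182 = 92.

92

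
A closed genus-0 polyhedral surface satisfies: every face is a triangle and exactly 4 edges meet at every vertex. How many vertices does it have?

6

Each face has 3 edges and each edge borders two faces, so 2E = 3F.
Each vertex has degree 4, so 4V = 2E and hence V = 3F/4.
Euler: V − E + F = 2 ⇒ (3F/4) − (3F/2) + F = 2.
Multiply by 8: (6 − 12 + 8)F = 16, i.e. 2F = 16.
So F = 8, E = 3·8/2 = 12, V = 3·8/4 = 6.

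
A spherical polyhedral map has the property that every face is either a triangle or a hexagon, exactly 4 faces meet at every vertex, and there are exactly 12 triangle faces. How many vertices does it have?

Let x be the number of hexagons; then F = 12 + x.
Edge–face incidences: 2E = 3·12 + 6·x = 36 + 6x.
Every vertex has degree 4, so 4V = 2E.
Euler: V − E + F = 2 ⇒ (2E)/4 − E + (12 + x) = 2.
Multiply by 8: 2·(2E) − 4·(2E) + 8·(12 + x) = 16, i.e. 96 + 8x − 2·(36 + 6x) = 16.
Collecting terms: −4x + 24 = 16, so −4x = −8, so x = 2.
Then 2E = 36 + 6·2 = 48, so E = 24, V = 2E/4 = 12, F = 12 + 2 = 14.

12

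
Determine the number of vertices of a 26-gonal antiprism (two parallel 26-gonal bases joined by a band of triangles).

An antiprism on an n-gon has two n-gon caps and 2n triangles: V = 2·26 = 52, E = 4·26 = 104, F = 2·26 + 2 = 54.

52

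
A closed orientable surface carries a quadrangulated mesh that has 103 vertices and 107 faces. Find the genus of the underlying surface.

3

Every face is a square, so 2E = 4·107 = 428, giving E = 214.
χ = V − E + F = 103 − 214 + 107 = -4.
For a closed orientable surface χ = 2 − 2g, so g = (2 − (-4))/2 = 3.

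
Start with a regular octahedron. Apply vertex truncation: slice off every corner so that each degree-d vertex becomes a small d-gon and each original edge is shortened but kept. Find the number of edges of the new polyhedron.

The base solid has V = 6, E = 12, F = 8.
Truncation replaces each original edge-end by a new vertex, so V′ = 2E = 24.
Each original edge survives, and each old vertex of degree d contributes d new edges; summing degrees gives Σd = 2E, so E′ = E + 2E = 3E = 36.
Each original face survives and each original vertex becomes one new face: F′ = F + V = 14.

36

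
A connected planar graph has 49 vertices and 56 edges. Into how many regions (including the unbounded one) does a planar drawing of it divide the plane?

9

Euler's formula for a connected plane graph: V − E + F = 2, so F = 2 − 49 + 56 = 9.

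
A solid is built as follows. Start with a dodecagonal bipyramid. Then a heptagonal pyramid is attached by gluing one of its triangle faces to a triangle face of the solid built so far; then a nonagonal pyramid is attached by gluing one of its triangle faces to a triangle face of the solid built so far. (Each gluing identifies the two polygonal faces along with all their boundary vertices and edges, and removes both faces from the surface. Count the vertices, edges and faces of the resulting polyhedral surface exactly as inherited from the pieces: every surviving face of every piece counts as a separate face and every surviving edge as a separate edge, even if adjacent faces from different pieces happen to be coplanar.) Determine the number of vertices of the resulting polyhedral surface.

26

A dodecagonal bipyramid: V=14, E=36, F=24.
Attach a heptagonal pyramid (V=8, E=14, F=8) along a 3-gon: merge 3 vertices and 3 edges, delete both glued faces → V=19, E=47, F=30.
Attach a nonagonal pyramid (V=10, E=18, F=10) along a 3-gon: merge 3 vertices and 3 edges, delete both glued faces → V=26, E=62, F=38.
Check: V − E + F = 26 − 62 + 38 = 2.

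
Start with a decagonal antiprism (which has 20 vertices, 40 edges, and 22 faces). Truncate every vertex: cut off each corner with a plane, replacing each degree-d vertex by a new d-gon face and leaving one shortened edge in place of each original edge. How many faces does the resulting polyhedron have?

42

Truncation replaces each original edge-end by a new vertex, so V′ = 2E = 80.
Each original edge survives, and each old vertex of degree d contributes d new edges; summing degrees gives Σd = 2E, so E′ = E + 2E = 3E = 120.
Each original face survives and each original vertex becomes one new face: F′ = F + V = 42.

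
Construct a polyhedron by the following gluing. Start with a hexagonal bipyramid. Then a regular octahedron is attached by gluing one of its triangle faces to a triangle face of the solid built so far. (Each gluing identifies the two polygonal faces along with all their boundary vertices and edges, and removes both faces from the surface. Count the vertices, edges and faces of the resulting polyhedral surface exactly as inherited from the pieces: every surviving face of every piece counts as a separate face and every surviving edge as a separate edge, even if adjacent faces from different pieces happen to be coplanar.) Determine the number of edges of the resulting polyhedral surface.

27

A hexagonal bipyramid: V=8, E=18, F=12.
Attach a regular octahedron (V=6, E=12, F=8) along a 3-gon: merge 3 vertices and 3 edges, delete both glued faces → V=11, E=27, F=18.
Check: V − E + F = 11 − 27 + 18 = 2.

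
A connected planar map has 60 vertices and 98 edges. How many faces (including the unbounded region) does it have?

40

Euler's formula for a connected plane graph: V − E + F = 2, so F = 2 − 60 + 98 = 40.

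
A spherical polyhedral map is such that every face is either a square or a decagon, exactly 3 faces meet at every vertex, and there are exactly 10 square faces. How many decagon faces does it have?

2

Let x be the number of decagons; then F = 10 + x.
Edge–face incidences: 2E = 4·10 + 10·x = 40 + 10x.
Every vertex has degree 3, so 3V = 2E.
Euler: V − E + F = 2 ⇒ (2E)/3 − E + (10 + x) = 2.
Multiply by 6: 2·(2E) − 3·(2E) + 6·(10 + x) = 12, i.e. 60 + 6x − (40 + 10x) = 12.
Collecting terms: −4x + 20 = 12, so −4x = −8, so x = 2.
Then 2E = 40 + 10·2 = 60, so E = 30, V = 2E/3 = 20, F = 10 + 2 = 12.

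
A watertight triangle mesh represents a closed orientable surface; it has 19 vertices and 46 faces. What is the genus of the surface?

3

Every face is a triangle, so 2E = 3·46 = 138, giving E = 69.
χ = V − E + F = 19 − 69 + 46 = -4.
For a closed orientable surface χ = 2 − 2g, so g = (2 − (-4))/2 = 3.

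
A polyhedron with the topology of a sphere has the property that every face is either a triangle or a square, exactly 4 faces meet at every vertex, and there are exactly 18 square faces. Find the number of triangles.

Let x be the number of triangles; then F = 18 + x.
Edge–face incidences: 2E = 4·18 + 3·x = 72 + 3x.
Every vertex has degree 4, so 4V = 2E.
Euler: V − E + F = 2 ⇒ (2E)/4 − E + (18 + x) = 2.
Multiply by 8: 2·(2E) − 4·(2E) + 8·(18 + x) = 16, i.e. 144 + 8x − 2·(72 + 3x) = 16.
Collecting terms: 2x = 16, so x = 8.
Then 2E = 72 + 3·8 = 96, so E = 48, V = 2E/4 = 24, F = 18 + 8 = 26.

8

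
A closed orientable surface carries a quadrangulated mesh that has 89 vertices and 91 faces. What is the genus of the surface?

2

Every face is a square, so 2E = 4·91 = 364, giving E = 182.
χ = V − E + F = 89 − 182 + 91 = -2.
For a closed orientable surface χ = 2 − 2g, so g = (2 − (-2))/2 = 2.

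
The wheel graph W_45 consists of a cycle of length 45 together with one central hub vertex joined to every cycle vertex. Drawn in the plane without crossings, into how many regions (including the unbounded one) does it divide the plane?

46

W_45 has V = 45 + 1 = 46 vertices and E = 2·45 = 90 edges.
By Euler's formula F = 2 − V + E = 2 − 46 + 90 = 46.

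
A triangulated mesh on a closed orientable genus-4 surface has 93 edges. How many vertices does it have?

χ = 2 − 2·4 = -6, and every face is a triangle so 3F = 2E.
F = 2E/3 = 62. Then V = -6 + E − F = -6 + 93 − 62 = 25.

25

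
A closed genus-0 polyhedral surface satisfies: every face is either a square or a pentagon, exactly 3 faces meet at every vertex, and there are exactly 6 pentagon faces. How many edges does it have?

Let x be the number of squares; then F = 6 + x.
Edge–face incidences: 2E = 5·6 + 4·x = 30 + 4x.
Every vertex has degree 3, so 3V = 2E.
Euler: V − E + F = 2 ⇒ (2E)/3 − E + (6 + x) = 2.
Multiply by 6: 2·(2E) − 3·(2E) + 6·(6 + x) = 12, i.e. 36 + 6x − (30 + 4x) = 12.
Collecting terms: 2x + 6 = 12, so 2x = 6, so x = 3.
Then 2E = 30 + 4·3 = 42, so E = 21, V = 2E/3 = 14, F = 6 + 3 = 9.

21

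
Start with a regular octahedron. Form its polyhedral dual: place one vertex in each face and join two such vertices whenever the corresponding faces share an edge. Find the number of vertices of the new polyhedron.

8

The base solid has V = 6, E = 12, F = 8.
The dual swaps V and F and preserves E: V′ = F = 8, E′ = E = 12, F′ = V = 6.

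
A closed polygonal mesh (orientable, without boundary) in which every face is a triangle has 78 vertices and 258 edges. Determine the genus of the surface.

Every face is a triangle and each edge borders two faces, so 3F = 2·258, giving F = 172.
χ = V − E + F = 78 − 258 + 172 = -8.
For a closed orientable surface χ = 2 − 2g, so g = (2 − (-8))/2 = 5.

5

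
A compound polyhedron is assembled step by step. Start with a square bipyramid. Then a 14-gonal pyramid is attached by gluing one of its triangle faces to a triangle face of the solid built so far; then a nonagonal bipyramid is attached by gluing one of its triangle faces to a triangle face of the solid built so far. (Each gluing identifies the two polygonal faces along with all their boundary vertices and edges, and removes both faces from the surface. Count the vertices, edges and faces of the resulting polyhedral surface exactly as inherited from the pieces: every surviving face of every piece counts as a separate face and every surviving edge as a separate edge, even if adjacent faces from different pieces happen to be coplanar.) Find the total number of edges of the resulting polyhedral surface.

61

A square bipyramid: V=6, E=12, F=8.
Attach a 14-gonal pyramid (V=15, E=28, F=15) along a 3-gon: merge 3 vertices and 3 edges, delete both glued faces → V=18, E=37, F=21.
Attach a nonagonal bipyramid (V=11, E=27, F=18) along a 3-gon: merge 3 vertices and 3 edges, delete both glued faces → V=26, E=61, F=37.
Check: V − E + F = 26 − 61 + 37 = 2.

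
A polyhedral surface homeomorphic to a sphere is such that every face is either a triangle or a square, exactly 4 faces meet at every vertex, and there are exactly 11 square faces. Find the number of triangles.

Let x be the number of triangles; then F = 11 + x.
Edge–face incidences: 2E = 4·11 + 3·x = 44 + 3x.
Every vertex has degree 4, so 4V = 2E.
Euler: V − E + F = 2 ⇒ (2E)/4 − E + (11 + x) = 2.
Multiply by 8: 2·(2E) − 4·(2E) + 8·(11 + x) = 16, i.e. 88 + 8x − 2·(44 + 3x) = 16.
Collecting terms: 2x = 16, so x = 8.
Then 2E = 44 + 3·8 = 68, so E = 34, V = 2E/4 = 17, F = 11 + 8 = 19.

8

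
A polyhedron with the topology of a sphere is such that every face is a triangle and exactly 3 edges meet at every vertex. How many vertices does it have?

Each face has 3 edges and each edge borders two faces, so 2E = 3F.
Each vertex has degree 3, so 3V = 2E and hence V = 3F/3.
Euler: V − E + F = 2 ⇒ (3F/3) − (3F/2) + F = 2.
Multiply by 6: (6 − 9 + 6)F = 12, i.e. 3F = 12.
So F = 4, E = 3·4/2 = 6, V = 3·4/3 = 4.

4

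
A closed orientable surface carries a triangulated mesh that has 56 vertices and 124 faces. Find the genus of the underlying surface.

Every face is a triangle, so 2E = 3·124 = 372, giving E = 186.
χ = V − E + F = 56 − 186 + 124 = -6.
For a closed orientable surface χ = 2 − 2g, so g = (2 − (-6))/2 = 4.

4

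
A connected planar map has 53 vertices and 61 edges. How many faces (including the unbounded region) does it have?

10

Euler's formula for a connected plane graph: V − E + F = 2, so F = 2 − 53 + 61 = 10.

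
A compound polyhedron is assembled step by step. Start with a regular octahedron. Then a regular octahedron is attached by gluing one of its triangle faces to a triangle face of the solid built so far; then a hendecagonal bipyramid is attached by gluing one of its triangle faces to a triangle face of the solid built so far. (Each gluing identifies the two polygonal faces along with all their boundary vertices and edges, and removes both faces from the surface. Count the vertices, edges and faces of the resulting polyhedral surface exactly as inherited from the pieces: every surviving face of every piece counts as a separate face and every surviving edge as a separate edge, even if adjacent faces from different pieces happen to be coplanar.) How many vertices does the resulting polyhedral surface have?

19

A regular octahedron: V=6, E=12, F=8.
Attach a regular octahedron (V=6, E=12, F=8) along a 3-gon: merge 3 vertices and 3 edges, delete both glued faces → V=9, E=21, F=14.
Attach a hendecagonal bipyramid (V=13, E=33, F=22) along a 3-gon: merge 3 vertices and 3 edges, delete both glued faces → V=19, E=51, F=34.
Check: V − E + F = 19 − 51 + 34 = 2.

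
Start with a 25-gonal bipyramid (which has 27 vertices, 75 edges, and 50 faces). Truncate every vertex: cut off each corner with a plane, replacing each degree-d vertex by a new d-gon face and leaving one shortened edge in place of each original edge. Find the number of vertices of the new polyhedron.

Truncation replaces each original edge-end by a new vertex, so V′ = 2E = 150.
Each original edge survives, and each old vertex of degree d contributes d new edges; summing degrees gives Σd = 2E, so E′ = E + 2E = 3E = 225.
Each original face survives and each original vertex becomes one new face: F′ = F + V = 77.

150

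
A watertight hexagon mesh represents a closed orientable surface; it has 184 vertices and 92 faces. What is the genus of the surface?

1

Every face is a hexagon, so 2E = 6·92 = 552, giving E = 276.
χ = V − E + F = 184 − 276 + 92 = 0.
For a closed orientable surface χ = 2 − 2g, so g = (2 − (0))/2 = 1.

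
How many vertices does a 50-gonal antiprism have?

An antiprism on an n-gon has two n-gon caps and 2n triangles: V = 2·50 = 100, E = 4·50 = 200, F = 2·50 + 2 = 102.
Check: V − E + F = 100 − 200 + 102 = 2.

100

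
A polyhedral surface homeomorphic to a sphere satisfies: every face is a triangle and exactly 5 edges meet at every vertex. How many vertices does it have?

Each face has 3 edges and each edge borders two faces, so 2E = 3F.
Each vertex has degree 5, so 5V = 2E and hence V = 3F/5.
Euler: V − E + F = 2 ⇒ (3F/5) − (3F/2) + F = 2.
Multiply by 10: (6 − 15 + 10)F = 20, i.e. 1F = 20.
So F = 20, E = 3·20/2 = 30, V = 3·20/5 = 12.

12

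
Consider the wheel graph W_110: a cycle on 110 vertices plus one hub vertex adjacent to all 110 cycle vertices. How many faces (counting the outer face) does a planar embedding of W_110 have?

W_110 has V = 110 + 1 = 111 vertices and E = 2·110 = 220 edges.
By Euler's formula F = 2 − V + E = 2 − 111 + 220 = 111.

111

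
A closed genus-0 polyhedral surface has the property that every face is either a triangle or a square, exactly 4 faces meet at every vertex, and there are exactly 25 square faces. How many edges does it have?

62

Let x be the number of triangles; then F = 25 + x.
Edge–face incidences: 2E = 4·25 + 3·x = 100 + 3x.
Every vertex has degree 4, so 4V = 2E.
Euler: V − E + F = 2 ⇒ (2E)/4 − E + (25 + x) = 2.
Multiply by 8: 2·(2E) − 4·(2E) + 8·(25 + x) = 16, i.e. 200 + 8x − 2·(100 + 3x) = 16.
Collecting terms: 2x = 16, so x = 8.
Then 2E = 100 + 3·8 = 124, so E = 62, V = 2E/4 = 31, F = 25 + 8 = 33.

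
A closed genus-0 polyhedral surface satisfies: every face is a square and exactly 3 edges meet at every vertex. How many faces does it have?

Each face has 4 edges and each edge borders two faces, so 2E = 4F.
Each vertex has degree 3, so 3V = 2E and hence V = 4F/3.
Euler: V − E + F = 2 ⇒ (4F/3) − (4F/2) + F = 2.
Multiply by 6: (8 − 12 + 6)F = 12, i.e. 2F = 12.
So F = 6, E = 4·6/2 = 12, V = 4·6/3 = 8.

6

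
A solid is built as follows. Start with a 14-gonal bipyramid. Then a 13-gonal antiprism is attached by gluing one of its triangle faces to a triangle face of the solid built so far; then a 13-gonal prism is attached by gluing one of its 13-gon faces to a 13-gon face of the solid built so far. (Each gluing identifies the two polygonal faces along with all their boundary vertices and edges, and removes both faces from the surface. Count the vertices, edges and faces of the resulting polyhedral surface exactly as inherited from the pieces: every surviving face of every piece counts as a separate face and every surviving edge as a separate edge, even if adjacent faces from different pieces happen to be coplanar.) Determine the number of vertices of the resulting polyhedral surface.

A 14-gonal bipyramid: V=16, E=42, F=28.
Attach a 13-gonal antiprism (V=26, E=52, F=28) along a 3-gon: merge 3 vertices and 3 edges, delete both glued faces → V=39, E=91, F=54.
Attach a 13-gonal prism (V=26, E=39, F=15) along a 13-gon: merge 13 vertices and 13 edges, delete both glued faces → V=52, E=117, F=67.
Check: V − E + F = 52 − 117 + 67 = 2.

52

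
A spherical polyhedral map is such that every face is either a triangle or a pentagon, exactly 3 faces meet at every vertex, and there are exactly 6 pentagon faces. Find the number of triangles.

2

Let x be the number of triangles; then F = 6 + x.
Edge–face incidences: 2E = 5·6 + 3·x = 30 + 3x.
Every vertex has degree 3, so 3V = 2E.
Euler: V − E + F = 2 ⇒ (2E)/3 − E + (6 + x) = 2.
Multiply by 6: 2·(2E) − 3·(2E) + 6·(6 + x) = 12, i.e. 36 + 6x − (30 + 3x) = 12.
Collecting terms: 3x + 6 = 12, so 3x = 6, so x = 2.
Then 2E = 30 + 3·2 = 36, so E = 18, V = 2E/3 = 12, F = 6 + 2 = 8.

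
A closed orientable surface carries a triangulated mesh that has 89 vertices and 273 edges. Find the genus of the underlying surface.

Every face is a triangle and each edge borders two faces, so 3F = 2·273, giving F = 182.
χ = V − E + F = 89 − 273 + 182 = -2.
For a closed orientable surface χ = 2 − 2g, so g = (2 − (-2))/2 = 2.

2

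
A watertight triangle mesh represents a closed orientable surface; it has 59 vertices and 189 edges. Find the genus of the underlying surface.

3

Every face is a triangle and each edge borders two faces, so 3F = 2·189, giving F = 126.
χ = V − E + F = 59 − 189 + 126 = -4.
For a closed orientable surface χ = 2 − 2g, so g = (2 − (-4))/2 = 3.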